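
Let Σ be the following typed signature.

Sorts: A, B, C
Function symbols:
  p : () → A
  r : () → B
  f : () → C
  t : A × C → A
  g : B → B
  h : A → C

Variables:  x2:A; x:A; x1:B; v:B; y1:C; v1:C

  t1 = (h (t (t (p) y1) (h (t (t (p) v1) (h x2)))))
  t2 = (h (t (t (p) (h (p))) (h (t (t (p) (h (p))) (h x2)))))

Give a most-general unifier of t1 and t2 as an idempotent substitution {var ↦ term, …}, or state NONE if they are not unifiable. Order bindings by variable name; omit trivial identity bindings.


{v1 ↦ (h (p)), y1 ↦ (h (p))}


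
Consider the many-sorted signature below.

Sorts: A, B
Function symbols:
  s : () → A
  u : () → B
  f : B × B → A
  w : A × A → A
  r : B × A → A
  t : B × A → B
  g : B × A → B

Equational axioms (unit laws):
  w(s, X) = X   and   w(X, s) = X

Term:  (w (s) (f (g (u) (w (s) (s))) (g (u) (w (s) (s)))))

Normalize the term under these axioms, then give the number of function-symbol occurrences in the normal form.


1. (w (s) (f (g (u) (w (s) (s))) (g (u) (w (s) (s)))))  →  (f (g (u) (w (s) (s))) (g (u) (w (s) (s))))
2. (f (g (u) (w (s) (s))) (g (u) (w (s) (s))))  →  (f (g (u) (s)) (g (u) (w (s) (s))))
3. (f (g (u) (s)) (g (u) (w (s) (s))))  →  (f (g (u) (s)) (g (u) (s)))
normal form: (f (g (u) (s)) (g (u) (s)))

size = 7


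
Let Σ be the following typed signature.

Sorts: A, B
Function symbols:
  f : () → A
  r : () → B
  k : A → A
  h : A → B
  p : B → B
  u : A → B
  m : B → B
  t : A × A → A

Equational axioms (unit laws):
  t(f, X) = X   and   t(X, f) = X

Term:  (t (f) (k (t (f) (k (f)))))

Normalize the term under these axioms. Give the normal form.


1. (t (f) (k (t (f) (k (f)))))  →  (k (t (f) (k (f))))
2. (k (t (f) (k (f))))  →  (k (k (f)))

normal form = (k (k (f)))


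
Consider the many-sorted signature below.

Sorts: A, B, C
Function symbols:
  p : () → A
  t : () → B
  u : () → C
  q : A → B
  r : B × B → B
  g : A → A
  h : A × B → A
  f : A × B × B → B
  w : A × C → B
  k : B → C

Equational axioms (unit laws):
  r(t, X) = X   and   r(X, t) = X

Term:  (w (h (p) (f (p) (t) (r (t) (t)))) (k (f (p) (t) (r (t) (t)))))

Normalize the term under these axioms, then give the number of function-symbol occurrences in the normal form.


size = 12

1. (w (h (p) (f (p) (t) (r (t) (t)))) (k (f (p) (t) (r (t) (t)))))  →  (w (h (p) (f (p) (t) (t))) (k (f (p) (t) (r (t) (t)))))
2. (w (h (p) (f (p) (t) (t))) (k (f (p) (t) (r (t) (t)))))  →  (w (h (p) (f (p) (t) (t))) (k (f (p) (t) (t))))
normal form: (w (h (p) (f (p) (t) (t))) (k (f (p) (t) (t))))


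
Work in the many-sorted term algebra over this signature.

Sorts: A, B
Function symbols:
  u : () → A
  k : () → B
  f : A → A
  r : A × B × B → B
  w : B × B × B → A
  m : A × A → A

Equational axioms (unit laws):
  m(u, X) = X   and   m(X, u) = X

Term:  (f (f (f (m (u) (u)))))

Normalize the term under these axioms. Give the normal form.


normal form = (f (f (f (u))))

1. (f (f (f (m (u) (u)))))  →  (f (f (f (u))))


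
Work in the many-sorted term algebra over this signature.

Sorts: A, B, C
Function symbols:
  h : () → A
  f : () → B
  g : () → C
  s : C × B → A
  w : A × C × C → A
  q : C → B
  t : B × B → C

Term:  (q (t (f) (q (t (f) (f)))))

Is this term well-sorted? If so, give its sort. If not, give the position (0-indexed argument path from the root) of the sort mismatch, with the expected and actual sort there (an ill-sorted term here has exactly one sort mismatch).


well-sorted; sort = B

    (f) : B
        (f) : B
        (f) : B
      (t (f) (f)) : C
    (q (t (f) (f))) : B
  (t (f) (q (t (f) (f)))) : C
(q (t (f) (q (t (f) (f))))) : B


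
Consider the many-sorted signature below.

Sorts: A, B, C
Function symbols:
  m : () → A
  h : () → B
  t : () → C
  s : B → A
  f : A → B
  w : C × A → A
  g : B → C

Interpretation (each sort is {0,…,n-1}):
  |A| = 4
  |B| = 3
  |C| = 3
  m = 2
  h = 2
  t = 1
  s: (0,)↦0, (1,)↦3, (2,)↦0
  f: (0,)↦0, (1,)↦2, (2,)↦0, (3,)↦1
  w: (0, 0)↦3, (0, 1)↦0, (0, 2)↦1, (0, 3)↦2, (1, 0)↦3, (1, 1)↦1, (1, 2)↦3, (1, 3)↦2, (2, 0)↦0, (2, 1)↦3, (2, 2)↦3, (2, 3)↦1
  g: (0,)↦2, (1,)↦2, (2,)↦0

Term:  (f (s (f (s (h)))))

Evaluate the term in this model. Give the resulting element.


  h = 2
  (s (h)) = s(2,) = 0
  (f (s (h))) = f(0,) = 0
  (s (f (s (h)))) = s(0,) = 0
  (f (s (f (s (h))))) = f(0,) = 0

value = 0


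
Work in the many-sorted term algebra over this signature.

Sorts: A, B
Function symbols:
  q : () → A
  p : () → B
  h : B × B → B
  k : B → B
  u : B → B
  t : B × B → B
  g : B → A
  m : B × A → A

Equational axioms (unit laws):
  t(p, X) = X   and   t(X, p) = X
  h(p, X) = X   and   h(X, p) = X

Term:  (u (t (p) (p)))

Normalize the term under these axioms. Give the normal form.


normal form = (u (p))

1. (u (t (p) (p)))  →  (u (p))


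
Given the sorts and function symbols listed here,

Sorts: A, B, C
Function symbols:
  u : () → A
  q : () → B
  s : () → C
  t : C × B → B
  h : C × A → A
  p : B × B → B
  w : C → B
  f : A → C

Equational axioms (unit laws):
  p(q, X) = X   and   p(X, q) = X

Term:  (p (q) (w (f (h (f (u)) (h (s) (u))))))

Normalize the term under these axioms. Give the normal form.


1. (p (q) (w (f (h (f (u)) (h (s) (u))))))  →  (w (f (h (f (u)) (h (s) (u)))))

normal form = (w (f (h (f (u)) (h (s) (u)))))


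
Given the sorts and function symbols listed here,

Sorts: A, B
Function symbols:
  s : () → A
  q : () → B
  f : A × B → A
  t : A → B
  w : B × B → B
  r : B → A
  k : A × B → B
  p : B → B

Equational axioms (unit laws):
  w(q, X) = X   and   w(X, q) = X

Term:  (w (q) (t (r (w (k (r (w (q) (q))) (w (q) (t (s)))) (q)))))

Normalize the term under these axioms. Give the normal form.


1. (w (q) (t (r (w (k (r (w (q) (q))) (w (q) (t (s)))) (q)))))  →  (t (r (w (k (r (w (q) (q))) (w (q) (t (s)))) (q))))
2. (t (r (w (k (r (w (q) (q))) (w (q) (t (s)))) (q))))  →  (t (r (k (r (w (q) (q))) (w (q) (t (s))))))
3. (t (r (k (r (w (q) (q))) (w (q) (t (s))))))  →  (t (r (k (r (q)) (w (q) (t (s))))))
4. (t (r (k (r (q)) (w (q) (t (s))))))  →  (t (r (k (r (q)) (t (s)))))

normal form = (t (r (k (r (q)) (t (s)))))


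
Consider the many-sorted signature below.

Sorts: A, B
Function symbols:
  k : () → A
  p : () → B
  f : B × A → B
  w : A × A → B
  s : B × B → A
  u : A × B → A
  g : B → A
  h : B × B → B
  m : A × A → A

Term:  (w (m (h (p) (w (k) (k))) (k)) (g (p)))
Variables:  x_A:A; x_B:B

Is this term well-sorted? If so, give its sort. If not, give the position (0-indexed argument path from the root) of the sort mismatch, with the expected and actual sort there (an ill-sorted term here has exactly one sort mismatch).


      (p) : B
        (k) : A
        (k) : A
      (w (k) (k)) : B
    (h (p) (w (k) (k))) : B
    (k) : A
  (m (h (p) (w (k) (k))) (k)) : ✗ arg 0 at [0, 0] has sort B, expected A
    (p) : B
  (g (p)) : A

ill-sorted at position [0, 0]: expected A, got B


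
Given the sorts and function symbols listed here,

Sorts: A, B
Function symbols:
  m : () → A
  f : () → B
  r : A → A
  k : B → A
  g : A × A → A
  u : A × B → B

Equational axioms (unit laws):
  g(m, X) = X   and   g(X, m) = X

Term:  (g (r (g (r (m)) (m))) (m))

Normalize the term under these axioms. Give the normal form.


1. (g (r (g (r (m)) (m))) (m))  →  (r (g (r (m)) (m)))
2. (r (g (r (m)) (m)))  →  (r (r (m)))

normal form = (r (r (m)))


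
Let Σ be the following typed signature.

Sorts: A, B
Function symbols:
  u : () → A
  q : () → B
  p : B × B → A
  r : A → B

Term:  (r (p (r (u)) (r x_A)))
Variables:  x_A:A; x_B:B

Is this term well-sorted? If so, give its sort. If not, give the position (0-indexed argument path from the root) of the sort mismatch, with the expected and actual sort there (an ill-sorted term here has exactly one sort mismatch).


well-sorted; sort = B

      (u) : A
    (r (u)) : B
      x_A : A
    (r x_A) : B
  (p (r (u)) (r x_A)) : A
(r (p (r (u)) (r x_A))) : B


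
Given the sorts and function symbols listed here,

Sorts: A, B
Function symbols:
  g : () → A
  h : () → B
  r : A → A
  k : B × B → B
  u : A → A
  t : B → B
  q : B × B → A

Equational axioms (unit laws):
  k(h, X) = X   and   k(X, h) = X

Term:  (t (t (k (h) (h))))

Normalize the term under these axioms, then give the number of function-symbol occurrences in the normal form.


1. (t (t (k (h) (h))))  →  (t (t (h)))
normal form: (t (t (h)))

size = 3


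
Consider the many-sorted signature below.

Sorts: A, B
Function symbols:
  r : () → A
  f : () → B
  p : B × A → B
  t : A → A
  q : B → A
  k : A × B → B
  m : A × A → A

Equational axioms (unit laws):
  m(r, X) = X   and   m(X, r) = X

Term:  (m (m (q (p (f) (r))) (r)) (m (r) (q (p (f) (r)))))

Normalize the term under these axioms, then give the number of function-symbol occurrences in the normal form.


1. (m (m (q (p (f) (r))) (r)) (m (r) (q (p (f) (r)))))  →  (m (q (p (f) (r))) (m (r) (q (p (f) (r)))))
2. (m (q (p (f) (r))) (m (r) (q (p (f) (r)))))  →  (m (q (p (f) (r))) (q (p (f) (r))))
normal form: (m (q (p (f) (r))) (q (p (f) (r))))

size = 9


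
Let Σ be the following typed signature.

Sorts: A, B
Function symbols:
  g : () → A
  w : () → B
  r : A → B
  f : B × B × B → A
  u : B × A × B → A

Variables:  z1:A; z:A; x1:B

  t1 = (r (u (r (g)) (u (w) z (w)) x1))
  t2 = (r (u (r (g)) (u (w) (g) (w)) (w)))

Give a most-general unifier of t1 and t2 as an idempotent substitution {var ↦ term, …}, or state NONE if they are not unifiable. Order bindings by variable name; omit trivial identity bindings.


{x1 ↦ (w), z ↦ (g)}


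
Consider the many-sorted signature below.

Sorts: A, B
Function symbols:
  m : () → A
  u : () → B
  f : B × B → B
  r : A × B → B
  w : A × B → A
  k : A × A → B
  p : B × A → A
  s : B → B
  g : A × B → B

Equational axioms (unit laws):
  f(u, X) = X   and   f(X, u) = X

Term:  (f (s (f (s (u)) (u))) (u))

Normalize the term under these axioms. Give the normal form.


1. (f (s (f (s (u)) (u))) (u))  →  (s (f (s (u)) (u)))
2. (s (f (s (u)) (u)))  →  (s (s (u)))

normal form = (s (s (u)))


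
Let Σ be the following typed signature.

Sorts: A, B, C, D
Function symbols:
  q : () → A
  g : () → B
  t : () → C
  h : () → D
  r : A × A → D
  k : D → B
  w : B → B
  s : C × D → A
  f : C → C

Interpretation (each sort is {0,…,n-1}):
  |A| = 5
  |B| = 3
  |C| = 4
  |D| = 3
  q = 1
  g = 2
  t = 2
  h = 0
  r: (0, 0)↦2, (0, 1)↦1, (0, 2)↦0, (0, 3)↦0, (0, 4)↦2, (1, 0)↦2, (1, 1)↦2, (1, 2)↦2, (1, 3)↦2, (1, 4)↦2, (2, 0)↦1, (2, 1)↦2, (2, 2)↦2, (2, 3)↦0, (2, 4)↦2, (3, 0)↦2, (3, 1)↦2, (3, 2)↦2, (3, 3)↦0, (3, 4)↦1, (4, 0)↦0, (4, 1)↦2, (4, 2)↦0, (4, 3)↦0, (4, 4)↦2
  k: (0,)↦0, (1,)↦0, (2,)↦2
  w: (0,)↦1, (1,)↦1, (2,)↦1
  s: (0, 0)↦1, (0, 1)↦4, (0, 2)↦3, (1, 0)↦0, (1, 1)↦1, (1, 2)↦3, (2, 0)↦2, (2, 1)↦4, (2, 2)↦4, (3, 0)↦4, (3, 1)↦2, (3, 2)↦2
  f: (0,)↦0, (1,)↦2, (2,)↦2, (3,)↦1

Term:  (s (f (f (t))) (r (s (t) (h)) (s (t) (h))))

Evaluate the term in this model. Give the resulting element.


value = 4

  t = 2
  (f (t)) = f(2,) = 2
  (f (f (t))) = f(2,) = 2
  t = 2
  h = 0
  (s (t) (h)) = s(2, 0) = 2
  t = 2
  h = 0
  (s (t) (h)) = s(2, 0) = 2
  (r (s (t) (h)) (s (t) (h))) = r(2, 2) = 2
  (s (f (f (t))) (r (s (t) (h)) (s (t) (h)))) = s(2, 2) = 4


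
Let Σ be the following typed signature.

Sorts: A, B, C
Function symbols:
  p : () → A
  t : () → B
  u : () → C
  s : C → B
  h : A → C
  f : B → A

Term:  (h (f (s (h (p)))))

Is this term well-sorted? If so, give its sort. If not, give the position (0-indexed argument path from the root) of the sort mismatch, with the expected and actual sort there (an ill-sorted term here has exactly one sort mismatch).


        (p) : A
      (h (p)) : C
    (s (h (p))) : B
  (f (s (h (p)))) : A
(h (f (s (h (p))))) : C

well-sorted; sort = C


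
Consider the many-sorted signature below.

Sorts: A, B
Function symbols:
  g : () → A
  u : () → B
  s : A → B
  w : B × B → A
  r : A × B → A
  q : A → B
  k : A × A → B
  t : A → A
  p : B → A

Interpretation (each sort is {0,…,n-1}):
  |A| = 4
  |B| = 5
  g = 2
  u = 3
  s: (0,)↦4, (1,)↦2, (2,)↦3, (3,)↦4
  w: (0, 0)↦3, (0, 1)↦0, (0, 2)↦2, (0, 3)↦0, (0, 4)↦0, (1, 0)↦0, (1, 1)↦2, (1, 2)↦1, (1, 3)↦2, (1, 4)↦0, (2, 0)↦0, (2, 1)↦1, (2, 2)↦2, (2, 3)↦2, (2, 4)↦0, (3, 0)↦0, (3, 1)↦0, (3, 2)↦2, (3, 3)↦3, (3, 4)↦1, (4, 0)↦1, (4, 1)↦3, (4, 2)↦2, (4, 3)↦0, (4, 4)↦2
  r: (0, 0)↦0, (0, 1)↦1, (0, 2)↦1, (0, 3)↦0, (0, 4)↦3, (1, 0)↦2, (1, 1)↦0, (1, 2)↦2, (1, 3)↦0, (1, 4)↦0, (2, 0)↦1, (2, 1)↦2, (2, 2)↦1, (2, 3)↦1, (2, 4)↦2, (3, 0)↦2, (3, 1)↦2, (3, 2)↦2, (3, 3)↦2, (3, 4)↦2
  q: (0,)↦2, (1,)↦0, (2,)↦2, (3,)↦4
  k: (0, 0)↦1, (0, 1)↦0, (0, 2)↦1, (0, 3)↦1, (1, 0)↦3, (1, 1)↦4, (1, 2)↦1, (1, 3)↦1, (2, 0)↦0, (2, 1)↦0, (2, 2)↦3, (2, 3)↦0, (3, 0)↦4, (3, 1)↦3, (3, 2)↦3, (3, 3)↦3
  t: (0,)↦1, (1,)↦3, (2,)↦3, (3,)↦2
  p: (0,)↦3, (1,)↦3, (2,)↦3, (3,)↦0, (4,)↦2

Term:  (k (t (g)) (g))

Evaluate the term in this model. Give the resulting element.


  g = 2
  (t (g)) = t(2,) = 3
  g = 2
  (k (t (g)) (g)) = k(3, 2) = 3

value = 3


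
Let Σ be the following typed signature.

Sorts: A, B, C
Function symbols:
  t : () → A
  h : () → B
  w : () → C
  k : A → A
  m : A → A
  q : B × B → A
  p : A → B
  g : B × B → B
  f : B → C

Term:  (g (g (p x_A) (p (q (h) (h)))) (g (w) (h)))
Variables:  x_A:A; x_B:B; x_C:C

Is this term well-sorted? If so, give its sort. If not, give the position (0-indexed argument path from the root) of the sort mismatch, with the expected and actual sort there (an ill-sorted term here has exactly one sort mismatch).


      x_A : A
    (p x_A) : B
        (h) : B
        (h) : B
      (q (h) (h)) : A
    (p (q (h) (h))) : B
  (g (p x_A) (p (q (h) (h)))) : B
    (w) : C
    (h) : B
  (g (w) (h)) : ✗ arg 0 at [1, 0] has sort C, expected B

ill-sorted at position [1, 0]: expected B, got C


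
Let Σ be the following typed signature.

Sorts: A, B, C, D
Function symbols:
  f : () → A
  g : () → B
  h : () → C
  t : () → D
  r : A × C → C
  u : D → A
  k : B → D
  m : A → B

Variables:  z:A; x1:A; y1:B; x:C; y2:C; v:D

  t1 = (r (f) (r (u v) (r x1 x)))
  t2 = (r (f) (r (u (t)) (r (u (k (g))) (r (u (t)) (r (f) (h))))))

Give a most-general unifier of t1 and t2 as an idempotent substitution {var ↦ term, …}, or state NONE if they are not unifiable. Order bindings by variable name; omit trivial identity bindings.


{v ↦ (t), x ↦ (r (u (t)) (r (f) (h))), x1 ↦ (u (k (g)))}


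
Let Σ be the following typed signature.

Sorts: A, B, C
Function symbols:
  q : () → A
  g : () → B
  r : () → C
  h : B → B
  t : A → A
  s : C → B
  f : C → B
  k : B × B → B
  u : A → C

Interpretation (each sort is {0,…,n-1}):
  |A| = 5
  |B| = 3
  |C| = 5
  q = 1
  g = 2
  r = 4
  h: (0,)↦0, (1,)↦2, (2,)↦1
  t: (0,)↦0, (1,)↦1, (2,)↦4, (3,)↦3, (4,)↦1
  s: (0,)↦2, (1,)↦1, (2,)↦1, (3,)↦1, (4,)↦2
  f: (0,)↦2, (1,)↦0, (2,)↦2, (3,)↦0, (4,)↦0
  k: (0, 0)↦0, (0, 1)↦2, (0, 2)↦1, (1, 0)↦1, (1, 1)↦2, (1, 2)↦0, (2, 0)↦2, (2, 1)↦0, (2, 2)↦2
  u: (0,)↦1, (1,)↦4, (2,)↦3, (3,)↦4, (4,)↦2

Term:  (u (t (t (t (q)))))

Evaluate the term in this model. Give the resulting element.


  q = 1
  (t (q)) = t(1,) = 1
  (t (t (q))) = t(1,) = 1
  (t (t (t (q)))) = t(1,) = 1
  (u (t (t (t (q))))) = u(1,) = 4

value = 4


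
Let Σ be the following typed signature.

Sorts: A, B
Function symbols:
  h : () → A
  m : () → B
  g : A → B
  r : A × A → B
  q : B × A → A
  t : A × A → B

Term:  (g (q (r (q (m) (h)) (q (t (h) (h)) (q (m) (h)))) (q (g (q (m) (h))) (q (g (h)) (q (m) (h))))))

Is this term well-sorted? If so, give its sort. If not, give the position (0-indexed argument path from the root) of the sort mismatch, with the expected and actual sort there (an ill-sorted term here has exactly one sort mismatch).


well-sorted; sort = B

        (m) : B
        (h) : A
      (q (m) (h)) : A
          (h) : A
          (h) : A
        (t (h) (h)) : B
          (m) : B
          (h) : A
        (q (m) (h)) : A
      (q (t (h) (h)) (q (m) (h))) : A
    (r (q (m) (h)) (q (t (h) (h)) (q (m) (h)))) : B
          (m) : B
          (h) : A
        (q (m) (h)) : A
      (g (q (m) (h))) : B
          (h) : A
        (g (h)) : B
          (m) : B
          (h) : A
        (q (m) (h)) : A
      (q (g (h)) (q (m) (h))) : A
    (q (g (q (m) (h))) (q (g (h)) (q (m) (h)))) : A
  (q (r (q (m) (h)) (q (t (h) (h)) (q (m) (h)))) (q (g (q (m) (h))) (q (g (h)) (q (m) (h))))) : A
(g (q (r (q (m) (h)) (q (t (h) (h)) (q (m) (h)))) (q (g (q (m) (h))) (q (g (h)) (q (m) (h)))))) : B


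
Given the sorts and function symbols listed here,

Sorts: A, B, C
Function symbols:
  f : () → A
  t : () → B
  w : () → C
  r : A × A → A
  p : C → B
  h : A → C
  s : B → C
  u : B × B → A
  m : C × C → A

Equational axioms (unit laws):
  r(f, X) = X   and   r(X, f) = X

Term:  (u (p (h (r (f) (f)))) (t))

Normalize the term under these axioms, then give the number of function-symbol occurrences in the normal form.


size = 5

1. (u (p (h (r (f) (f)))) (t))  →  (u (p (h (f))) (t))
normal form: (u (p (h (f))) (t))


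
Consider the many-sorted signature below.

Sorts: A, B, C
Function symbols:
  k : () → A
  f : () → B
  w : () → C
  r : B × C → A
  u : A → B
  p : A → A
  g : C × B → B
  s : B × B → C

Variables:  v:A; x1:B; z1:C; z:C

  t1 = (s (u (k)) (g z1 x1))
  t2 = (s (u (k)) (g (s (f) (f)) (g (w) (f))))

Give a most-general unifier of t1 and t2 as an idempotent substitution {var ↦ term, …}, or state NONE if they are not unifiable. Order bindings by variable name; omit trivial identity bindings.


{x1 ↦ (g (w) (f)), z1 ↦ (s (f) (f))}


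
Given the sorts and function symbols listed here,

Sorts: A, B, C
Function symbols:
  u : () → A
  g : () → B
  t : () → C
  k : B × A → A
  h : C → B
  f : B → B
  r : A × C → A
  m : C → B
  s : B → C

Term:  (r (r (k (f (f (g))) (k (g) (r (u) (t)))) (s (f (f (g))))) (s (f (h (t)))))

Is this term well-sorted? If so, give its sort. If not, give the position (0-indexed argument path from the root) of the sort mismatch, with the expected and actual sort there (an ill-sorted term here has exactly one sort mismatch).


well-sorted; sort = A

          (g) : B
        (f (g)) : B
      (f (f (g))) : B
        (g) : B
          (u) : A
          (t) : C
        (r (u) (t)) : A
      (k (g) (r (u) (t))) : A
    (k (f (f (g))) (k (g) (r (u) (t)))) : A
          (g) : B
        (f (g)) : B
      (f (f (g))) : B
    (s (f (f (g)))) : C
  (r (k (f (f (g))) (k (g) (r (u) (t)))) (s (f (f (g))))) : A
        (t) : C
      (h (t)) : B
    (f (h (t))) : B
  (s (f (h (t)))) : C
(r (r (k (f (f (g))) (k (g) (r (u) (t)))) (s (f (f (g))))) (s (f (h (t))))) : A


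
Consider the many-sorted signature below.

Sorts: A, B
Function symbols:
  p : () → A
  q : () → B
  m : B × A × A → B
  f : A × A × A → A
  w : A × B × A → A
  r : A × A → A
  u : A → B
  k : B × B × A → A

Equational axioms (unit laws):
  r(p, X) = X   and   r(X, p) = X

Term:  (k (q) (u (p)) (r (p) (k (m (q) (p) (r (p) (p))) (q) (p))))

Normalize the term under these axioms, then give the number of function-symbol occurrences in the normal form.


size = 11

1. (k (q) (u (p)) (r (p) (k (m (q) (p) (r (p) (p))) (q) (p))))  →  (k (q) (u (p)) (k (m (q) (p) (r (p) (p))) (q) (p)))
2. (k (q) (u (p)) (k (m (q) (p) (r (p) (p))) (q) (p)))  →  (k (q) (u (p)) (k (m (q) (p) (p)) (q) (p)))
normal form: (k (q) (u (p)) (k (m (q) (p) (p)) (q) (p)))


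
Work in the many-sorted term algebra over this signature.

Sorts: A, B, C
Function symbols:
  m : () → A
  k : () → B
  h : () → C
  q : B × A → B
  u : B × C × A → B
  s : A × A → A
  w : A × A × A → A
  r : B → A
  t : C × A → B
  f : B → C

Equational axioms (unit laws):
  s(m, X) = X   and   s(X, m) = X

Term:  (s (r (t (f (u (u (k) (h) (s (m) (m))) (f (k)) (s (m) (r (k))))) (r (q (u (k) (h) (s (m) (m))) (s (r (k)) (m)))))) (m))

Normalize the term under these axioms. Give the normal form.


normal form = (r (t (f (u (u (k) (h) (m)) (f (k)) (r (k)))) (r (q (u (k) (h) (m)) (r (k))))))

1. (s (r (t (f (u (u (k) (h) (s (m) (m))) (f (k)) (s (m) (r (k))))) (r (q (u (k) (h) (s (m) (m))) (s (r (k)) (m)))))) (m))  →  (r (t (f (u (u (k) (h) (s (m) (m))) (f (k)) (s (m) (r (k))))) (r (q (u (k) (h) (s (m) (m))) (s (r (k)) (m))))))
2. (r (t (f (u (u (k) (h) (s (m) (m))) (f (k)) (s (m) (r (k))))) (r (q (u (k) (h) (s (m) (m))) (s (r (k)) (m))))))  →  (r (t (f (u (u (k) (h) (m)) (f (k)) (s (m) (r (k))))) (r (q (u (k) (h) (s (m) (m))) (s (r (k)) (m))))))
3. (r (t (f (u (u (k) (h) (m)) (f (k)) (s (m) (r (k))))) (r (q (u (k) (h) (s (m) (m))) (s (r (k)) (m))))))  →  (r (t (f (u (u (k) (h) (m)) (f (k)) (r (k)))) (r (q (u (k) (h) (s (m) (m))) (s (r (k)) (m))))))
4. (r (t (f (u (u (k) (h) (m)) (f (k)) (r (k)))) (r (q (u (k) (h) (s (m) (m))) (s (r (k)) (m))))))  →  (r (t (f (u (u (k) (h) (m)) (f (k)) (r (k)))) (r (q (u (k) (h) (m)) (s (r (k)) (m))))))
5. (r (t (f (u (u (k) (h) (m)) (f (k)) (r (k)))) (r (q (u (k) (h) (m)) (s (r (k)) (m))))))  →  (r (t (f (u (u (k) (h) (m)) (f (k)) (r (k)))) (r (q (u (k) (h) (m)) (r (k))))))


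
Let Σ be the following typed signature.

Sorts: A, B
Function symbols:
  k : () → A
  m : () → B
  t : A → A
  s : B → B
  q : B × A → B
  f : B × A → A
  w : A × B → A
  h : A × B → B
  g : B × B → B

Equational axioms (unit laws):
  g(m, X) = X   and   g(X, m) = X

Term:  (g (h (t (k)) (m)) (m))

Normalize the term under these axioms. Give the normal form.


normal form = (h (t (k)) (m))

1. (g (h (t (k)) (m)) (m))  →  (h (t (k)) (m))


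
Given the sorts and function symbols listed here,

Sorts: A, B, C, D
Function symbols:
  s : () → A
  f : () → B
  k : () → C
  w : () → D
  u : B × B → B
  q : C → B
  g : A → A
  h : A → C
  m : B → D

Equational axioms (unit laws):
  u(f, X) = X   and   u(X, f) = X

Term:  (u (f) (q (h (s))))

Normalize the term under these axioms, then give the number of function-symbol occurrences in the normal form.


1. (u (f) (q (h (s))))  →  (q (h (s)))
normal form: (q (h (s)))

size = 3


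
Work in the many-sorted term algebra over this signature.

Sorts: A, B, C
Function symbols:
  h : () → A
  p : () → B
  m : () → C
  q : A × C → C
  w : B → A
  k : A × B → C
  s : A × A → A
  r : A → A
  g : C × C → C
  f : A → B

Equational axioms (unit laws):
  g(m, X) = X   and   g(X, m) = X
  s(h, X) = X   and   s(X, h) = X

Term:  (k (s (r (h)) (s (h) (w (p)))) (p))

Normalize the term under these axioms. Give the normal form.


normal form = (k (s (r (h)) (w (p))) (p))

1. (k (s (r (h)) (s (h) (w (p)))) (p))  →  (k (s (r (h)) (w (p))) (p))


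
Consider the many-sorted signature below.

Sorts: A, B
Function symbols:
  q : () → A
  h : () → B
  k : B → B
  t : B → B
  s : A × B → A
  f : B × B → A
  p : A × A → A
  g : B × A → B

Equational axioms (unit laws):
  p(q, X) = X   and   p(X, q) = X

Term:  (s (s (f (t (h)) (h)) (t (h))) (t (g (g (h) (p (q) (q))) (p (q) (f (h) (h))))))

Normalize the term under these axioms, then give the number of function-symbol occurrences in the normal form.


size = 16

1. (s (s (f (t (h)) (h)) (t (h))) (t (g (g (h) (p (q) (q))) (p (q) (f (h) (h))))))  →  (s (s (f (t (h)) (h)) (t (h))) (t (g (g (h) (q)) (p (q) (f (h) (h))))))
2. (s (s (f (t (h)) (h)) (t (h))) (t (g (g (h) (q)) (p (q) (f (h) (h))))))  →  (s (s (f (t (h)) (h)) (t (h))) (t (g (g (h) (q)) (f (h) (h)))))
normal form: (s (s (f (t (h)) (h)) (t (h))) (t (g (g (h) (q)) (f (h) (h)))))


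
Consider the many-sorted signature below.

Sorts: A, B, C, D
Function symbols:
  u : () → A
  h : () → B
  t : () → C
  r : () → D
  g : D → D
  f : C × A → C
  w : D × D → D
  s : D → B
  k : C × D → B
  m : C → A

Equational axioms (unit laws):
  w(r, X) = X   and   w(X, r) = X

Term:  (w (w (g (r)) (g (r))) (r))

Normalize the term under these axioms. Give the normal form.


normal form = (w (g (r)) (g (r)))

1. (w (w (g (r)) (g (r))) (r))  →  (w (g (r)) (g (r)))


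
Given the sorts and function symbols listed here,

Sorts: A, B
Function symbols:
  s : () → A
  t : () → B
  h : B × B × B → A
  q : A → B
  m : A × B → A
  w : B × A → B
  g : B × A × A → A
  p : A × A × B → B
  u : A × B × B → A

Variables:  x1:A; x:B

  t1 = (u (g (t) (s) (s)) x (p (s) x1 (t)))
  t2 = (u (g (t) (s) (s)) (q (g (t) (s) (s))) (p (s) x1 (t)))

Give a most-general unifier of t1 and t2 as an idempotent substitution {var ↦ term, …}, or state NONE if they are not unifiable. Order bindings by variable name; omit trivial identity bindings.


{x ↦ (q (g (t) (s) (s)))}


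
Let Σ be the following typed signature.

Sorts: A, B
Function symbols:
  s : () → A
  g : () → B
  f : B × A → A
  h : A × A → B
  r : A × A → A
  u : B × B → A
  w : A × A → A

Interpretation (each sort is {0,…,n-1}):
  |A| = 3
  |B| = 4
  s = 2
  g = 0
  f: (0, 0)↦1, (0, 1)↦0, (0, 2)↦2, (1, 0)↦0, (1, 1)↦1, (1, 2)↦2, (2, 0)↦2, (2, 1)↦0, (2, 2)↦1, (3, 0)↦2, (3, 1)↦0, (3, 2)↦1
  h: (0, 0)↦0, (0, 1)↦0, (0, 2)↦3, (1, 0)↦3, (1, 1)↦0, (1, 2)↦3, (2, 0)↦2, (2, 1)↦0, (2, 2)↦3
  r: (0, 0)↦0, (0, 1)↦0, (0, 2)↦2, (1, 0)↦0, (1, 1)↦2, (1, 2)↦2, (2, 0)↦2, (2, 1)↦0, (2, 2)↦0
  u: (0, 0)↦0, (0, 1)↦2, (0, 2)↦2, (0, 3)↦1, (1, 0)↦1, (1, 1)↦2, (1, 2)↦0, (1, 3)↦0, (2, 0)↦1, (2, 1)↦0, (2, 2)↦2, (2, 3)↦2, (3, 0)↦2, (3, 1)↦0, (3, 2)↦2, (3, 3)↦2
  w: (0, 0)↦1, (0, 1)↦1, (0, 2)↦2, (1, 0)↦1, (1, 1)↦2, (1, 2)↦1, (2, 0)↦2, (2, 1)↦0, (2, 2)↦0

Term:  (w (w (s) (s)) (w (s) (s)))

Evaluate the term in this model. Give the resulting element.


  s = 2
  s = 2
  (w (s) (s)) = w(2, 2) = 0
  s = 2
  s = 2
  (w (s) (s)) = w(2, 2) = 0
  (w (w (s) (s)) (w (s) (s))) = w(0, 0) = 1

value = 1


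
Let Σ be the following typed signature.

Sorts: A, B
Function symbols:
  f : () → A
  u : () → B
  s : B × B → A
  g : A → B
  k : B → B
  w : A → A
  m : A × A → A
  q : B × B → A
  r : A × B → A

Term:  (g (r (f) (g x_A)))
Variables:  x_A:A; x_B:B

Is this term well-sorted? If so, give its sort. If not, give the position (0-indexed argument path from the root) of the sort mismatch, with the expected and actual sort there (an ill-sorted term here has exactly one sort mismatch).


    (f) : A
      x_A : A
    (g x_A) : B
  (r (f) (g x_A)) : A
(g (r (f) (g x_A))) : B

well-sorted; sort = B


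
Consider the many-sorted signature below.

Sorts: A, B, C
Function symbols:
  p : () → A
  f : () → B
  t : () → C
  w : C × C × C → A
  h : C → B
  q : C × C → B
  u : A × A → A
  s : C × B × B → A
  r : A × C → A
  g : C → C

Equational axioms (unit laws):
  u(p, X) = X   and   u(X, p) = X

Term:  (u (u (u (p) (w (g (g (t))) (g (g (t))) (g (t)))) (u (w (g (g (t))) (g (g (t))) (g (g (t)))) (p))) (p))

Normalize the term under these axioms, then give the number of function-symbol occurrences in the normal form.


1. (u (u (u (p) (w (g (g (t))) (g (g (t))) (g (t)))) (u (w (g (g (t))) (g (g (t))) (g (g (t)))) (p))) (p))  →  (u (u (p) (w (g (g (t))) (g (g (t))) (g (t)))) (u (w (g (g (t))) (g (g (t))) (g (g (t)))) (p)))
2. (u (u (p) (w (g (g (t))) (g (g (t))) (g (t)))) (u (w (g (g (t))) (g (g (t))) (g (g (t)))) (p)))  →  (u (w (g (g (t))) (g (g (t))) (g (t))) (u (w (g (g (t))) (g (g (t))) (g (g (t)))) (p)))
3. (u (w (g (g (t))) (g (g (t))) (g (t))) (u (w (g (g (t))) (g (g (t))) (g (g (t)))) (p)))  →  (u (w (g (g (t))) (g (g (t))) (g (t))) (w (g (g (t))) (g (g (t))) (g (g (t)))))
normal form: (u (w (g (g (t))) (g (g (t))) (g (t))) (w (g (g (t))) (g (g (t))) (g (g (t)))))

size = 20


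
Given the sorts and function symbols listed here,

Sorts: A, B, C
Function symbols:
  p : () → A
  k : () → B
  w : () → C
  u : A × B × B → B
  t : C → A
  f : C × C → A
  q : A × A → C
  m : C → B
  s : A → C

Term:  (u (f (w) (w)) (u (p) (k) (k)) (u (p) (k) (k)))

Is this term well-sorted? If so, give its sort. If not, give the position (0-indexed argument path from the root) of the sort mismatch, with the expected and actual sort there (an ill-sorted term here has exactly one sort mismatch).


well-sorted; sort = B

    (w) : C
    (w) : C
  (f (w) (w)) : A
    (p) : A
    (k) : B
    (k) : B
  (u (p) (k) (k)) : B
    (p) : A
    (k) : B
    (k) : B
  (u (p) (k) (k)) : B
(u (f (w) (w)) (u (p) (k) (k)) (u (p) (k) (k))) : B


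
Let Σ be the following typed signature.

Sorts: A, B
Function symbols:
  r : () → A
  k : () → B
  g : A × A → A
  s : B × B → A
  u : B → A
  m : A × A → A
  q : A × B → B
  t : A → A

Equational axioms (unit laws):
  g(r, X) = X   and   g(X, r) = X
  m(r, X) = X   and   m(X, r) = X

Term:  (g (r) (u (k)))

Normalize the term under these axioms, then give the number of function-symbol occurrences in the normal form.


size = 2

1. (g (r) (u (k)))  →  (u (k))
normal form: (u (k))


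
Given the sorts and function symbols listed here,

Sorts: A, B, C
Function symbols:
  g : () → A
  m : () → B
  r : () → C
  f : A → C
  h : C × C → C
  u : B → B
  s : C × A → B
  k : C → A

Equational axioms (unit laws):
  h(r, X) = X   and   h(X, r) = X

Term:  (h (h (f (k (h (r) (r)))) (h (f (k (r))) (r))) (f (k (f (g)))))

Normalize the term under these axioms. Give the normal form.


1. (h (h (f (k (h (r) (r)))) (h (f (k (r))) (r))) (f (k (f (g)))))  →  (h (h (f (k (r))) (h (f (k (r))) (r))) (f (k (f (g)))))
2. (h (h (f (k (r))) (h (f (k (r))) (r))) (f (k (f (g)))))  →  (h (h (f (k (r))) (f (k (r)))) (f (k (f (g)))))

normal form = (h (h (f (k (r))) (f (k (r)))) (f (k (f (g)))))


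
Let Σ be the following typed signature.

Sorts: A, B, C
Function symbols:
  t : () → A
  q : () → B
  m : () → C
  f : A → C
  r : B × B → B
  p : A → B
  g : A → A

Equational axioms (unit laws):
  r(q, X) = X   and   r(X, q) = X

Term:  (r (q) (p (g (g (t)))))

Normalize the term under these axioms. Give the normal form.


normal form = (p (g (g (t))))

1. (r (q) (p (g (g (t)))))  →  (p (g (g (t))))


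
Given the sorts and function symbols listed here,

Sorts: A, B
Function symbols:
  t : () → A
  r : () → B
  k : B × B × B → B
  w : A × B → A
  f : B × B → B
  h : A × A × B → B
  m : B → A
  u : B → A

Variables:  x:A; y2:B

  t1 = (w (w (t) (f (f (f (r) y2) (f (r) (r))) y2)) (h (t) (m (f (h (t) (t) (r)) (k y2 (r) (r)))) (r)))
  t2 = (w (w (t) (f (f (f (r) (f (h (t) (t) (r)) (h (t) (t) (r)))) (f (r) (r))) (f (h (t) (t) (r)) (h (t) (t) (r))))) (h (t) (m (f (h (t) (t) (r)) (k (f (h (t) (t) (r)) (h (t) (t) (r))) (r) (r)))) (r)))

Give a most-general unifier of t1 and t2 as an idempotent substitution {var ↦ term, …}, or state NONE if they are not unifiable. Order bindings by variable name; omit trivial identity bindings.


{y2 ↦ (f (h (t) (t) (r)) (h (t) (t) (r)))}


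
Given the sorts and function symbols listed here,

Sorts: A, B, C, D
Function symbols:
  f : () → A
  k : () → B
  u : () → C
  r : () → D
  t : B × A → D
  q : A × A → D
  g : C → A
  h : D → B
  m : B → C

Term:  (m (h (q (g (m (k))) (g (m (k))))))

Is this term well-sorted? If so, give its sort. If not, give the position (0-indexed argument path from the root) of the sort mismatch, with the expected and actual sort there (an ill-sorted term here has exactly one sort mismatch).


well-sorted; sort = C

          (k) : B
        (m (k)) : C
      (g (m (k))) : A
          (k) : B
        (m (k)) : C
      (g (m (k))) : A
    (q (g (m (k))) (g (m (k)))) : D
  (h (q (g (m (k))) (g (m (k))))) : B
(m (h (q (g (m (k))) (g (m (k)))))) : C


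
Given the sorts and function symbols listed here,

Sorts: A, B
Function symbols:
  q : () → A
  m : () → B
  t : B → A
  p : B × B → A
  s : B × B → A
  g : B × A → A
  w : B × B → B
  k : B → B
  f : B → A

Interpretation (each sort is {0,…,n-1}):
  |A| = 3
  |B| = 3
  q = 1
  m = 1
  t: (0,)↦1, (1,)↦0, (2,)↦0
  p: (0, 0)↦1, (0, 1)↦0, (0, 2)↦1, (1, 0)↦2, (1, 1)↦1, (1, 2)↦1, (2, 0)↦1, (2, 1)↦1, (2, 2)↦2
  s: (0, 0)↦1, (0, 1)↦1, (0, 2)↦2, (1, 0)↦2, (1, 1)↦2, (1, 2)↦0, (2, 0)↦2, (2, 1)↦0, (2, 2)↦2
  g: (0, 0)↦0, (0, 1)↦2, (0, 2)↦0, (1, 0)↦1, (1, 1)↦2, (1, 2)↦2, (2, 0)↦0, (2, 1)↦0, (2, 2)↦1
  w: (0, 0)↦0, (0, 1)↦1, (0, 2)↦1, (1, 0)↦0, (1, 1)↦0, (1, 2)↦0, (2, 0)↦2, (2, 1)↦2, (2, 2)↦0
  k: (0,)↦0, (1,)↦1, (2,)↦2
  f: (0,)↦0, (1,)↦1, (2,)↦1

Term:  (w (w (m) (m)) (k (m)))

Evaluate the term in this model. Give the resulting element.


value = 1

  m = 1
  m = 1
  (w (m) (m)) = w(1, 1) = 0
  m = 1
  (k (m)) = k(1,) = 1
  (w (w (m) (m)) (k (m))) = w(0, 1) = 1


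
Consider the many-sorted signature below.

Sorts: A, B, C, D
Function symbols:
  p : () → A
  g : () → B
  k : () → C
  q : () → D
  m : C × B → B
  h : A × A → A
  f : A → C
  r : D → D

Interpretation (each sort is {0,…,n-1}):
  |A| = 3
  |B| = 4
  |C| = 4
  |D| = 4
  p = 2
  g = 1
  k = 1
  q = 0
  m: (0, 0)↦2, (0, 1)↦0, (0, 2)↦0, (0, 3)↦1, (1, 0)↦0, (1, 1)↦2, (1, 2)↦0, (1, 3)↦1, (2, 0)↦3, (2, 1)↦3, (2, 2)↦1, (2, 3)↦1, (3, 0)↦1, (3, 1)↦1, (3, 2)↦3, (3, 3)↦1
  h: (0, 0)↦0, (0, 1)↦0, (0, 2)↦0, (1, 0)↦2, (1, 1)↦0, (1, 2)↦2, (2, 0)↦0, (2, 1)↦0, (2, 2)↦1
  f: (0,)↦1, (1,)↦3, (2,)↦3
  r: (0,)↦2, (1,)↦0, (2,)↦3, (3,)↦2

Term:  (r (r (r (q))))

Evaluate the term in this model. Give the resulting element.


  q = 0
  (r (q)) = r(0,) = 2
  (r (r (q))) = r(2,) = 3
  (r (r (r (q)))) = r(3,) = 2

value = 2


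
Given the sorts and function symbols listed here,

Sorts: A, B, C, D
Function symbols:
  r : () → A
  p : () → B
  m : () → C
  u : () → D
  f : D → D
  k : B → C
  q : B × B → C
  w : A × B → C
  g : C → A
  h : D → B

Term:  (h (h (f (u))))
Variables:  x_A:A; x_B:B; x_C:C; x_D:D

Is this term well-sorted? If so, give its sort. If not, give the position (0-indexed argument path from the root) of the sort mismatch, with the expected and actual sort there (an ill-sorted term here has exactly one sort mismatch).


ill-sorted at position [0]: expected D, got B

      (u) : D
    (f (u)) : D
  (h (f (u))) : B
(h (h (f (u)))) : ✗ arg 0 at [0] has sort B, expected D


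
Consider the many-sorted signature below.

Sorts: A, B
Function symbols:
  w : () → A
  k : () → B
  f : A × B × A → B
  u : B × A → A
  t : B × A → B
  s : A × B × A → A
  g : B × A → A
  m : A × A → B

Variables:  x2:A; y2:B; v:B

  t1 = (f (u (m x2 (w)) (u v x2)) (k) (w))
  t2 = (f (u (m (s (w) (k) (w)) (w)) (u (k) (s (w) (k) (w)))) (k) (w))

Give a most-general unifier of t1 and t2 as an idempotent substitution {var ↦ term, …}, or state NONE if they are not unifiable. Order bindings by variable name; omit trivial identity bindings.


{v ↦ (k), x2 ↦ (s (w) (k) (w))}


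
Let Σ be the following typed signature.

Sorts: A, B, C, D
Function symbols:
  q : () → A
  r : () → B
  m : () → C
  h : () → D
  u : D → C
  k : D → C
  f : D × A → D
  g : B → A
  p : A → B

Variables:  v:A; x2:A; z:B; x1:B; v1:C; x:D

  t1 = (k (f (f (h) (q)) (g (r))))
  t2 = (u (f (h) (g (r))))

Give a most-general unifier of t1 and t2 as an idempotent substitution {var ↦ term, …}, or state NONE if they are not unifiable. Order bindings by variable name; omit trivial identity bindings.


head clash or occurs-check failure — not unifiable

NONE (not unifiable)


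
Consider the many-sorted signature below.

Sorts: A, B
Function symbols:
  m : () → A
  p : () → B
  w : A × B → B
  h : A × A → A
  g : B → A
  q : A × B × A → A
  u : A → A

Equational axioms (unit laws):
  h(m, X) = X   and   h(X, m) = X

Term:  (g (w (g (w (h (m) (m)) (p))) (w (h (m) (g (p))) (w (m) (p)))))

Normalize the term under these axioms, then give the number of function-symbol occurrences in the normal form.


1. (g (w (g (w (h (m) (m)) (p))) (w (h (m) (g (p))) (w (m) (p)))))  →  (g (w (g (w (m) (p))) (w (h (m) (g (p))) (w (m) (p)))))
2. (g (w (g (w (m) (p))) (w (h (m) (g (p))) (w (m) (p)))))  →  (g (w (g (w (m) (p))) (w (g (p)) (w (m) (p)))))
normal form: (g (w (g (w (m) (p))) (w (g (p)) (w (m) (p)))))

size = 12


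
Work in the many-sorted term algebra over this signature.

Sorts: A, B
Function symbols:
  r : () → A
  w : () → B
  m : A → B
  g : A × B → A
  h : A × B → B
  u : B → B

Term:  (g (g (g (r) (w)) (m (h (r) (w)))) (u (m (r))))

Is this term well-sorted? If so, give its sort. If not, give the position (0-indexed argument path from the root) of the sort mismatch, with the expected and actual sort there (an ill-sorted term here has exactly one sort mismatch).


ill-sorted at position [0, 1, 0]: expected A, got B

      (r) : A
      (w) : B
    (g (r) (w)) : A
        (r) : A
        (w) : B
      (h (r) (w)) : B
    (m (h (r) (w))) : ✗ arg 0 at [0, 1, 0] has sort B, expected A
      (r) : A
    (m (r)) : B
  (u (m (r))) : B


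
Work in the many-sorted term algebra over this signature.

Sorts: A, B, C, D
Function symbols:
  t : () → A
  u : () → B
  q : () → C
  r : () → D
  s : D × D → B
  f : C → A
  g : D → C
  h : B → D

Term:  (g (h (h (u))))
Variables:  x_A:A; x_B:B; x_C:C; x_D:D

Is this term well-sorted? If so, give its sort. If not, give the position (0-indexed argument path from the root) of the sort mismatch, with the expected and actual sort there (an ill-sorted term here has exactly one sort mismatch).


ill-sorted at position [0, 0]: expected B, got D

      (u) : B
    (h (u)) : D
  (h (h (u))) : ✗ arg 0 at [0, 0] has sort D, expected B


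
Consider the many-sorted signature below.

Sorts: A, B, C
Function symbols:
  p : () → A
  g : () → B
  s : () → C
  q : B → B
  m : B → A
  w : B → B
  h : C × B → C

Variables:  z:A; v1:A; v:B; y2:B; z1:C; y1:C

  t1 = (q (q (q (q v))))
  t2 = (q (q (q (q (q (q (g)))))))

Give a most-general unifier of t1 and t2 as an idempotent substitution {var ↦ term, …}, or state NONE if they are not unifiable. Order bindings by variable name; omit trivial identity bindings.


{v ↦ (q (q (g)))}


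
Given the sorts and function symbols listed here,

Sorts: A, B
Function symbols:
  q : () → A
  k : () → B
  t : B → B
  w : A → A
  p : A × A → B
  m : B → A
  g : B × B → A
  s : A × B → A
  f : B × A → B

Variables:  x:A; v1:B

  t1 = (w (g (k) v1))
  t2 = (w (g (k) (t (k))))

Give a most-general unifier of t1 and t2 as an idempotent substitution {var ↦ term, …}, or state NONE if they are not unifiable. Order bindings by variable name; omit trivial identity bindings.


{v1 ↦ (t (k))}


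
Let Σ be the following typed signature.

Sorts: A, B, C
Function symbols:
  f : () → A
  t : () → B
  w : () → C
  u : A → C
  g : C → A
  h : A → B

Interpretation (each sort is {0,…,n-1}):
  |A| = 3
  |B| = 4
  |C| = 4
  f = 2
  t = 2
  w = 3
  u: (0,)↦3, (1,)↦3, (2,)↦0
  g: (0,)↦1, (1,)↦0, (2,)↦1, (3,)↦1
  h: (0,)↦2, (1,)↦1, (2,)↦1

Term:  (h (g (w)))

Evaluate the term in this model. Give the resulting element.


  w = 3
  (g (w)) = g(3,) = 1
  (h (g (w))) = h(1,) = 1

value = 1


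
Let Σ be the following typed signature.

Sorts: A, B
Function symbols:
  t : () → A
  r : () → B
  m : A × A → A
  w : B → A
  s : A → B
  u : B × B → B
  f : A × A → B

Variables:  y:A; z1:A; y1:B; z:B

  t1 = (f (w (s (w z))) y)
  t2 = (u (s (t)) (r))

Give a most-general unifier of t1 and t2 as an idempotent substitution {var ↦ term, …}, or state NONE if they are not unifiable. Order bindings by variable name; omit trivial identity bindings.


NONE (not unifiable)

head clash or occurs-check failure — not unifiable
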